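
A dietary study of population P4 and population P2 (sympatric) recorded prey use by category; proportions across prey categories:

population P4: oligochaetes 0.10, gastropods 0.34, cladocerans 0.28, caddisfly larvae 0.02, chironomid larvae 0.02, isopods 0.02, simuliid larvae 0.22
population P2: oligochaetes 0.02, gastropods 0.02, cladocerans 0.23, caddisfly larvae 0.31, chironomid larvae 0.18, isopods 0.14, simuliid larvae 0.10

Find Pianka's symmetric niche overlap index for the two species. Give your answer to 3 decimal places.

0.465

Σ p₁ᵢp₂ᵢ = 0.0020 + 0.0068 + 0.0644 + 0.0062 + 0.0036 + 0.0028 + 0.0220 = 0.1078
Σp_1ᵢ² = 0.10² + 0.34² + 0.28² + 0.02² + 0.02² + 0.02² + 0.22² = 0.0100 + 0.1156 + 0.0784 + 0.0004 + 0.0004 + 0.0004 + 0.0484 = 0.2536
Σp_2ᵢ² = 0.02² + 0.02² + 0.23² + 0.31² + 0.18² + 0.14² + 0.10² = 0.0004 + 0.0004 + 0.0529 + 0.0961 + 0.0324 + 0.0196 + 0.0100 = 0.2118
O = 0.1078 / √(0.2536 × 0.2118) = 0.1078 / 0.231760 = 0.46514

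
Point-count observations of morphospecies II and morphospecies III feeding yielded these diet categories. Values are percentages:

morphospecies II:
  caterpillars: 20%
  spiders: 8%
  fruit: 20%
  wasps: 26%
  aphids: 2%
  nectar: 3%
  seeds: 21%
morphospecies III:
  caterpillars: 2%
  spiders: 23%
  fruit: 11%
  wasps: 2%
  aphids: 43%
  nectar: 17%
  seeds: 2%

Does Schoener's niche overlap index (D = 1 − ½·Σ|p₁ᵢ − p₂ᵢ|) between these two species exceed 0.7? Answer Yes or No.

No

Convert percentages to proportions (divide by 100).
Σ|p₁ᵢ − p₂ᵢ| = 0.18 + 0.15 + 0.09 + 0.24 + 0.41 + 0.14 + 0.19 = 1.40
D = 1 − ½ × 1.40 = 1 − 0.700 = 0.3000
D = 0.3000 < 0.7 → No.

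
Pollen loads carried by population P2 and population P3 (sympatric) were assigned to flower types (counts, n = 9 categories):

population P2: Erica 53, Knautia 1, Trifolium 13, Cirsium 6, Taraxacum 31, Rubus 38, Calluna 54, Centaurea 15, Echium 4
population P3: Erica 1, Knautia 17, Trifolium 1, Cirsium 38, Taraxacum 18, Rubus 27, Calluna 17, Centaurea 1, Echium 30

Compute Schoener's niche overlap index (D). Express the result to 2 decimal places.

0.48

Proportions for population P2 (n=215): 53/215=0.2465, 1/215=0.0047, 13/215=0.0605, 6/215=0.0279, 31/215=0.1442, 38/215=0.1767, 54/215=0.2512, 15/215=0.0698, 4/215=0.0186
Proportions for population P3 (n=150): 1/150=0.0067, 17/150=0.1133, 1/150=0.0067, 38/150=0.2533, 18/150=0.1200, 27/150=0.1800, 17/150=0.1133, 1/150=0.0067, 30/150=0.2000
Σ|p₁ᵢ − p₂ᵢ| = 0.2398 + 0.1086 + 0.0538 + 0.2254 + 0.0242 + 0.0033 + 0.1379 + 0.0631 + 0.1814 = 1.0375
D = 1 − ½ × 1.0375 = 1 − 0.51875 = 0.48125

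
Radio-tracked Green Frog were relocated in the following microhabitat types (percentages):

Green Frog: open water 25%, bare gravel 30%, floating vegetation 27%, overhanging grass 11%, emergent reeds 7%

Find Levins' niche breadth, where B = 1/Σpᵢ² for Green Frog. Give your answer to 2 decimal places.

4.13

Convert percentages to proportions (divide by 100).
Σpᵢ² = 0.25² + 0.30² + 0.27² + 0.11² + 0.07² = 0.0625 + 0.0900 + 0.0729 + 0.0121 + 0.0049 = 0.2424
B = 1 / 0.2424 = 4.1254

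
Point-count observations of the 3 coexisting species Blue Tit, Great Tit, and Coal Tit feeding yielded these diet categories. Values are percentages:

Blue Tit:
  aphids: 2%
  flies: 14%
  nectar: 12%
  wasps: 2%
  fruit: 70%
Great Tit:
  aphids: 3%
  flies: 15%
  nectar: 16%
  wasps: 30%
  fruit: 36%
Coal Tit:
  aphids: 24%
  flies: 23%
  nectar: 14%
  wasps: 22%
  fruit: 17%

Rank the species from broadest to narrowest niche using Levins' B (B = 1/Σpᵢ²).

Convert percentages to proportions (divide by 100).
Σp_Blueᵢ² = 0.02² + 0.14² + 0.12² + 0.02² + 0.70² = 0.0004 + 0.0196 + 0.0144 + 0.0004 + 0.4900 = 0.5248
B_Blue = 1 / 0.5248 = 1.9055
Σp_Greaᵢ² = 0.03² + 0.15² + 0.16² + 0.30² + 0.36² = 0.0009 + 0.0225 + 0.0256 + 0.0900 + 0.1296 = 0.2686
B_Grea = 1 / 0.2686 = 3.7230
Σp_Coalᵢ² = 0.24² + 0.23² + 0.14² + 0.22² + 0.17² = 0.0576 + 0.0529 + 0.0196 + 0.0484 + 0.0289 = 0.2074
B_Coal = 1 / 0.2074 = 4.8216
Ranking by B (broadest → narrowest): Coal Tit (4.82) > Great Tit (3.72) > Blue Tit (1.91)

Coal Tit > Great Tit > Blue Tit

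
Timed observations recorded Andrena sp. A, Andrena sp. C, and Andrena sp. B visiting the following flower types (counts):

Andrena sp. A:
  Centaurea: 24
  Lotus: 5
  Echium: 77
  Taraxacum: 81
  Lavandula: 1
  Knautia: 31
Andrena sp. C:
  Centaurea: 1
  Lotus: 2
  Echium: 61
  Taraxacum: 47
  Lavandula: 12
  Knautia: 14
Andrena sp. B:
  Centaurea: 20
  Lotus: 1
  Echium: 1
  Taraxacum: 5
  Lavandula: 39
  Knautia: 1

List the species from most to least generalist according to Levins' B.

Proportions for Andrena sp. A (n=219): 24/219=0.1096, 5/219=0.0228, 77/219=0.3516, 81/219=0.3699, 1/219=0.0046, 31/219=0.1416
Proportions for Andrena sp. C (n=137): 1/137=0.0073, 2/137=0.0146, 61/137=0.4453, 47/137=0.3431, 12/137=0.0876, 14/137=0.1022
Proportions for Andrena sp. B (n=67): 20/67=0.2985, 1/67=0.0149, 1/67=0.0149, 5/67=0.0746, 39/67=0.5821, 1/67=0.0149
Σp_Aᵢ² = 0.1096² + 0.0228² + 0.3516² + 0.3699² + 0.0046² + 0.1416² = 0.012012 + 0.000520 + 0.123623 + 0.136826 + 0.000021 + 0.020051 = 0.293053
B_A = 1 / 0.293053 = 3.4124
Σp_Cᵢ² = 0.0073² + 0.0146² + 0.4453² + 0.3431² + 0.0876² + 0.1022² = 0.000053 + 0.000213 + 0.198292 + 0.117718 + 0.007674 + 0.010445 = 0.334395
B_C = 1 / 0.334395 = 2.9905
Σp_Bᵢ² = 0.2985² + 0.0149² + 0.0149² + 0.0746² + 0.5821² + 0.0149² = 0.089102 + 0.000222 + 0.000222 + 0.005565 + 0.338840 + 0.000222 = 0.434173
B_B = 1 / 0.434173 = 2.3032
Ranking by B (broadest → narrowest): Andrena sp. A (3.41) > Andrena sp. C (2.99) > Andrena sp. B (2.30)

Andrena sp. A > Andrena sp. C > Andrena sp. B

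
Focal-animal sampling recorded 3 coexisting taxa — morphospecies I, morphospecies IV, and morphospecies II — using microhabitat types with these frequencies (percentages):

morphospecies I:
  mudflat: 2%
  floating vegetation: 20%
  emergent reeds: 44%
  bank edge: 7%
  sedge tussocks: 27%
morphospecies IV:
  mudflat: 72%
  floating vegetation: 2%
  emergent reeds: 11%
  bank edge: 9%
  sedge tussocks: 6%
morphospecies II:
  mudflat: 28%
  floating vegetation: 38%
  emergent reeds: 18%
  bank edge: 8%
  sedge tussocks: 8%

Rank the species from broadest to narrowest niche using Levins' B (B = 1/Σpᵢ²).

Convert percentages to proportions (divide by 100).
Σp_Iᵢ² = 0.02² + 0.20² + 0.44² + 0.07² + 0.27² = 0.0004 + 0.0400 + 0.1936 + 0.0049 + 0.0729 = 0.3118
B_I = 1 / 0.3118 = 3.2072
Σp_IVᵢ² = 0.72² + 0.02² + 0.11² + 0.09² + 0.06² = 0.5184 + 0.0004 + 0.0121 + 0.0081 + 0.0036 = 0.5426
B_IV = 1 / 0.5426 = 1.8430
Σp_IIᵢ² = 0.28² + 0.38² + 0.18² + 0.08² + 0.08² = 0.0784 + 0.1444 + 0.0324 + 0.0064 + 0.0064 = 0.2680
B_II = 1 / 0.2680 = 3.7313
Ranking by B (broadest → narrowest): morphospecies II (3.73) > morphospecies I (3.21) > morphospecies IV (1.84)

morphospecies II > morphospecies I > morphospecies IV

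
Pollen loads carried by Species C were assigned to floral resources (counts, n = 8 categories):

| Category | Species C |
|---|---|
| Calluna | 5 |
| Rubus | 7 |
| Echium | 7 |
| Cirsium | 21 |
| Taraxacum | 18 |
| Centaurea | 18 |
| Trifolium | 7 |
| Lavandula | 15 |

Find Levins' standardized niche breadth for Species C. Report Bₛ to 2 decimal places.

0.78

Proportions for Species C (n=98): 5/98=0.0510, 7/98=0.0714, 7/98=0.0714, 21/98=0.2143, 18/98=0.1837, 18/98=0.1837, 7/98=0.0714, 15/98=0.1531
Σpᵢ² = 0.0510² + 0.0714² + 0.0714² + 0.2143² + 0.1837² + 0.1837² + 0.0714² + 0.1531² = 0.002601 + 0.005098 + 0.005098 + 0.045924 + 0.033746 + 0.033746 + 0.005098 + 0.023440 = 0.154751
B = 1 / 0.154751 = 6.4620
Bₛ = (B − 1)/(n − 1) = (6.4620 − 1)/(8 − 1) = 5.4620/7 = 0.7803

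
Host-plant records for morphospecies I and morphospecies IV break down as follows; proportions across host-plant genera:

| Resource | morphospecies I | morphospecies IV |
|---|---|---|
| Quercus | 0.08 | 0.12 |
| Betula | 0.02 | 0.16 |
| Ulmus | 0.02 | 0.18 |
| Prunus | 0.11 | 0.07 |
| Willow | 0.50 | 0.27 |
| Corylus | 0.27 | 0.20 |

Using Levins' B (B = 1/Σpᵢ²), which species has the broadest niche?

morphospecies IV

Σp_Iᵢ² = 0.08² + 0.02² + 0.02² + 0.11² + 0.50² + 0.27² = 0.0064 + 0.0004 + 0.0004 + 0.0121 + 0.2500 + 0.0729 = 0.3422
B_I = 1 / 0.3422 = 2.9223
Σp_IVᵢ² = 0.12² + 0.16² + 0.18² + 0.07² + 0.27² + 0.20² = 0.0144 + 0.0256 + 0.0324 + 0.0049 + 0.0729 + 0.0400 = 0.1902
B_IV = 1 / 0.1902 = 5.2576
Highest B → broadest niche (most generalist): morphospecies IV (B = 5.26).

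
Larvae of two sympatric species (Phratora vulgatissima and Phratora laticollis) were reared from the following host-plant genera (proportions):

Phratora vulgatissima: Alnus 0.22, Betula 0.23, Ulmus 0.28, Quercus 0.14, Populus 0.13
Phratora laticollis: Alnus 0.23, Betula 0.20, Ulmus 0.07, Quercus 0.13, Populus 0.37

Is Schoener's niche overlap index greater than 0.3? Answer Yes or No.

Yes

Σ|p₁ᵢ − p₂ᵢ| = 0.01 + 0.03 + 0.21 + 0.01 + 0.24 = 0.50
D = 1 − ½ × 0.50 = 1 − 0.250 = 0.7500
D = 0.7500 > 0.3 → Yes.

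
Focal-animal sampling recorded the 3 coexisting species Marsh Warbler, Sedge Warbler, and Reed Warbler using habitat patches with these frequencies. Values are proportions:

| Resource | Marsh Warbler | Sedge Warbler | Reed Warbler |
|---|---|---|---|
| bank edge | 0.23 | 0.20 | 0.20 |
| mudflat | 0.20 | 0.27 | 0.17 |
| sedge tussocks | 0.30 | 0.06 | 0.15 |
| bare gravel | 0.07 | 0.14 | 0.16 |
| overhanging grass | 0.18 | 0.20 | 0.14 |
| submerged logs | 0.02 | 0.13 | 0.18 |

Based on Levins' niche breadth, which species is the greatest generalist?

Σp_Marsᵢ² = 0.23² + 0.20² + 0.30² + 0.07² + 0.18² + 0.02² = 0.0529 + 0.0400 + 0.0900 + 0.0049 + 0.0324 + 0.0004 = 0.2206
B_Mars = 1 / 0.2206 = 4.5331
Σp_Sedgᵢ² = 0.20² + 0.27² + 0.06² + 0.14² + 0.20² + 0.13² = 0.0400 + 0.0729 + 0.0036 + 0.0196 + 0.0400 + 0.0169 = 0.1930
B_Sedg = 1 / 0.1930 = 5.1813
Σp_Reedᵢ² = 0.20² + 0.17² + 0.15² + 0.16² + 0.14² + 0.18² = 0.0400 + 0.0289 + 0.0225 + 0.0256 + 0.0196 + 0.0324 = 0.1690
B_Reed = 1 / 0.1690 = 5.9172
Highest B → broadest niche (most generalist): Reed Warbler (B = 5.92).

Reed Warbler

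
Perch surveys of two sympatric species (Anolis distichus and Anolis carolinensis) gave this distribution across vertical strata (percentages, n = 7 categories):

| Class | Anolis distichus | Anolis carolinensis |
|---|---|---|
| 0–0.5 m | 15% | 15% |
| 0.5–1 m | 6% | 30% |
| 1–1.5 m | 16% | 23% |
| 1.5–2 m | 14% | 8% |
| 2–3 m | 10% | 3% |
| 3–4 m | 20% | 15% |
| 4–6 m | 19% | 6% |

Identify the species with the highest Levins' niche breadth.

Convert percentages to proportions (divide by 100).
Σp_distᵢ² = 0.15² + 0.06² + 0.16² + 0.14² + 0.10² + 0.20² + 0.19² = 0.0225 + 0.0036 + 0.0256 + 0.0196 + 0.0100 + 0.0400 + 0.0361 = 0.1574
B_dist = 1 / 0.1574 = 6.3532
Σp_caroᵢ² = 0.15² + 0.30² + 0.23² + 0.08² + 0.03² + 0.15² + 0.06² = 0.0225 + 0.0900 + 0.0529 + 0.0064 + 0.0009 + 0.0225 + 0.0036 = 0.1988
B_caro = 1 / 0.1988 = 5.0302
Highest B → broadest niche (most generalist): Anolis distichus (B = 6.35).

Anolis distichus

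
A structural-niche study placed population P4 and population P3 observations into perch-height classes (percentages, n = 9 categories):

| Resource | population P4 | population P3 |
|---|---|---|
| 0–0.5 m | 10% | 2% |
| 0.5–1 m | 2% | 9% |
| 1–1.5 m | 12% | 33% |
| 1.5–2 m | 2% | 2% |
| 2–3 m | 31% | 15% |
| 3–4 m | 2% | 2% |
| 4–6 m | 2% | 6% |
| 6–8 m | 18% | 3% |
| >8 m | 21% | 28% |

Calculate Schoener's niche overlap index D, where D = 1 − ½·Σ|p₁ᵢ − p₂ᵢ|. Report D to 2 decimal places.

0.61

Convert percentages to proportions (divide by 100).
Σ|p₁ᵢ − p₂ᵢ| = 0.08 + 0.07 + 0.21 + 0.00 + 0.16 + 0.00 + 0.04 + 0.15 + 0.07 = 0.78
D = 1 − ½ × 0.78 = 1 − 0.390 = 0.6100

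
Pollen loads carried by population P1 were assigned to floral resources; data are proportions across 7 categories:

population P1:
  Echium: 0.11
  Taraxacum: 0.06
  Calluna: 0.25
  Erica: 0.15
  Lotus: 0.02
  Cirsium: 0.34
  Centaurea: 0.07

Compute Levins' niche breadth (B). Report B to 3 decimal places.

4.513

Σpᵢ² = 0.11² + 0.06² + 0.25² + 0.15² + 0.02² + 0.34² + 0.07² = 0.0121 + 0.0036 + 0.0625 + 0.0225 + 0.0004 + 0.1156 + 0.0049 = 0.2216
B = 1 / 0.2216 = 4.51264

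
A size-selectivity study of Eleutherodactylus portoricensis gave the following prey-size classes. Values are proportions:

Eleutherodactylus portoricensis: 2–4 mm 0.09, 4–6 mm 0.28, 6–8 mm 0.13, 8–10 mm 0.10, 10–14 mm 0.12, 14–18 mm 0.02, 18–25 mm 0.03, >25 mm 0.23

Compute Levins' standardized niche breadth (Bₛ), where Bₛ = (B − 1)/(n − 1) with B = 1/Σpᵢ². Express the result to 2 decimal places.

Σpᵢ² = 0.09² + 0.28² + 0.13² + 0.10² + 0.12² + 0.02² + 0.03² + 0.23² = 0.0081 + 0.0784 + 0.0169 + 0.0100 + 0.0144 + 0.0004 + 0.0009 + 0.0529 = 0.1820
B = 1 / 0.1820 = 5.4945
Bₛ = (B − 1)/(n − 1) = (5.4945 − 1)/(8 − 1) = 4.4945/7 = 0.6421

0.64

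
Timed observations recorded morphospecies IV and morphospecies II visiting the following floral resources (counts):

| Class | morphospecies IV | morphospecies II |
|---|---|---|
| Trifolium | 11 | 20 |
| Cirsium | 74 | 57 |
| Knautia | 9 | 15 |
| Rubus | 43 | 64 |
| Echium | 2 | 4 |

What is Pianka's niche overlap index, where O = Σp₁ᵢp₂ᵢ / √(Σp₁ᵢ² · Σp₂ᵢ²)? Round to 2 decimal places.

0.95

Proportions for morphospecies IV (n=139): 11/139=0.0791, 74/139=0.5324, 9/139=0.0647, 43/139=0.3094, 2/139=0.0144
Proportions for morphospecies II (n=160): 20/160=0.1250, 57/160=0.3563, 15/160=0.0938, 64/160=0.4000, 4/160=0.0250
Σ p₁ᵢp₂ᵢ = 0.009888 + 0.189694 + 0.006069 + 0.123760 + 0.000360 = 0.329771
Σp_1ᵢ² = 0.0791² + 0.5324² + 0.0647² + 0.3094² + 0.0144² = 0.006257 + 0.283450 + 0.004186 + 0.095728 + 0.000207 = 0.389828
Σp_2ᵢ² = 0.1250² + 0.3563² + 0.0938² + 0.4000² + 0.0250² = 0.015625 + 0.126950 + 0.008798 + 0.160000 + 0.000625 = 0.311998
O = 0.329771 / √(0.389828 × 0.311998) = 0.329771 / 0.3487486 = 0.9456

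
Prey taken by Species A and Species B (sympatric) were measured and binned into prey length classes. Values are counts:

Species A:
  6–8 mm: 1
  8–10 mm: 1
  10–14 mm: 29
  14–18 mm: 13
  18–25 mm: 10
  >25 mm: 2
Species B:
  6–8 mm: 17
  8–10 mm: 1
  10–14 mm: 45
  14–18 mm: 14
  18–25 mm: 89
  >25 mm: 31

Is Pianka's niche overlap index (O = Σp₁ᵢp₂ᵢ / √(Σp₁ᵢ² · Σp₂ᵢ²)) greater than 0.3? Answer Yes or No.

Yes

Proportions for Species A (n=56): 1/56=0.0179, 1/56=0.0179, 29/56=0.5179, 13/56=0.2321, 10/56=0.1786, 2/56=0.0357
Proportions for Species B (n=197): 17/197=0.0863, 1/197=0.0051, 45/197=0.2284, 14/197=0.0711, 89/197=0.4518, 31/197=0.1574
Σ p₁ᵢp₂ᵢ = 0.001545 + 0.000091 + 0.118288 + 0.016502 + 0.080691 + 0.005619 = 0.222736
Σp_1ᵢ² = 0.0179² + 0.0179² + 0.5179² + 0.2321² + 0.1786² + 0.0357² = 0.000320 + 0.000320 + 0.268220 + 0.053870 + 0.031898 + 0.001274 = 0.355902
Σp_2ᵢ² = 0.0863² + 0.0051² + 0.2284² + 0.0711² + 0.4518² + 0.1574² = 0.007448 + 0.000026 + 0.052167 + 0.005055 + 0.204123 + 0.024775 = 0.293594
O = 0.222736 / √(0.355902 × 0.293594) = 0.222736 / 0.3232502 = 0.6891
O = 0.6891 > 0.3 → Yes.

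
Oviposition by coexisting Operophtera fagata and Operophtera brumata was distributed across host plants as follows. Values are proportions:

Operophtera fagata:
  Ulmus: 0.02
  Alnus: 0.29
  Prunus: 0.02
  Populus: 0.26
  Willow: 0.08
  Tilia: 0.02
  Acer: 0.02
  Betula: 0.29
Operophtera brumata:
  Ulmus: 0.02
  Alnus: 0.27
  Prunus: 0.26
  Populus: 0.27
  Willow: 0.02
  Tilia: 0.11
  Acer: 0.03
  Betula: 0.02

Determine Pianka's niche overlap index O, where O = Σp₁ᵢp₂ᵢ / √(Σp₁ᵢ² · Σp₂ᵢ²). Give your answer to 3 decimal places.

Σ p₁ᵢp₂ᵢ = 0.0004 + 0.0783 + 0.0052 + 0.0702 + 0.0016 + 0.0022 + 0.0006 + 0.0058 = 0.1643
Σp_1ᵢ² = 0.02² + 0.29² + 0.02² + 0.26² + 0.08² + 0.02² + 0.02² + 0.29² = 0.0004 + 0.0841 + 0.0004 + 0.0676 + 0.0064 + 0.0004 + 0.0004 + 0.0841 = 0.2438
Σp_2ᵢ² = 0.02² + 0.27² + 0.26² + 0.27² + 0.02² + 0.11² + 0.03² + 0.02² = 0.0004 + 0.0729 + 0.0676 + 0.0729 + 0.0004 + 0.0121 + 0.0009 + 0.0004 = 0.2276
O = 0.1643 / √(0.2438 × 0.2276) = 0.1643 / 0.235561 = 0.69748

0.697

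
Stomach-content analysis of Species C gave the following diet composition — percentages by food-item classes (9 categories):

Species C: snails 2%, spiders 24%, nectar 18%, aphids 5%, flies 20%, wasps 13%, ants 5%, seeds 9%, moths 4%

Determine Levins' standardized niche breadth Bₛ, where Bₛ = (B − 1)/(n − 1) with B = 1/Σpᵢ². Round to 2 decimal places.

Convert percentages to proportions (divide by 100).
Σpᵢ² = 0.02² + 0.24² + 0.18² + 0.05² + 0.20² + 0.13² + 0.05² + 0.09² + 0.04² = 0.0004 + 0.0576 + 0.0324 + 0.0025 + 0.0400 + 0.0169 + 0.0025 + 0.0081 + 0.0016 = 0.1620
B = 1 / 0.1620 = 6.1728
Bₛ = (B − 1)/(n − 1) = (6.1728 − 1)/(9 − 1) = 5.1728/8 = 0.6466

0.65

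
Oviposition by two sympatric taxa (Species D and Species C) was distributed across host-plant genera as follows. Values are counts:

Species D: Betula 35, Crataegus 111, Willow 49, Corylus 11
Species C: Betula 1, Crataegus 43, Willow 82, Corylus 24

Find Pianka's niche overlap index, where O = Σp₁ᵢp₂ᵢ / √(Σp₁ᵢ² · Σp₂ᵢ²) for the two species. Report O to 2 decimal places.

0.75

Proportions for Species D (n=206): 35/206=0.1699, 111/206=0.5388, 49/206=0.2379, 11/206=0.0534
Proportions for Species C (n=150): 1/150=0.0067, 43/150=0.2867, 82/150=0.5467, 24/150=0.1600
Σ p₁ᵢp₂ᵢ = 0.001138 + 0.154474 + 0.130060 + 0.008544 = 0.294216
Σp_1ᵢ² = 0.1699² + 0.5388² + 0.2379² + 0.0534² = 0.028866 + 0.290305 + 0.056596 + 0.002852 = 0.378619
Σp_2ᵢ² = 0.0067² + 0.2867² + 0.5467² + 0.1600² = 0.000045 + 0.082197 + 0.298881 + 0.025600 = 0.406723
O = 0.294216 / √(0.378619 × 0.406723) = 0.294216 / 0.3924195 = 0.7497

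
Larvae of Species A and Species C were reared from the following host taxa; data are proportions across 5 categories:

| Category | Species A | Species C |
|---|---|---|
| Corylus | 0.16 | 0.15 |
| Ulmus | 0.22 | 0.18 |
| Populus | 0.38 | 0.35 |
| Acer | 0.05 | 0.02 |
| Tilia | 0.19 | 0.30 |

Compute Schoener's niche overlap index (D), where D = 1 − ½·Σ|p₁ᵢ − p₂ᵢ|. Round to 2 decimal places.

0.89

Σ|p₁ᵢ − p₂ᵢ| = 0.01 + 0.04 + 0.03 + 0.03 + 0.11 = 0.22
D = 1 − ½ × 0.22 = 1 − 0.110 = 0.8900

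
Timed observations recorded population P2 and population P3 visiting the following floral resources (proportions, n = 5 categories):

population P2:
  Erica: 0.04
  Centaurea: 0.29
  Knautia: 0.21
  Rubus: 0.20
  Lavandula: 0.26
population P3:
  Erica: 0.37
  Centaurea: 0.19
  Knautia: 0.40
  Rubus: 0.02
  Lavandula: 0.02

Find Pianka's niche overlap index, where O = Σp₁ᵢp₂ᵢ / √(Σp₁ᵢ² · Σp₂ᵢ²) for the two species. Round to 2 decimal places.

Σ p₁ᵢp₂ᵢ = 0.0148 + 0.0551 + 0.0840 + 0.0040 + 0.0052 = 0.1631
Σp_1ᵢ² = 0.04² + 0.29² + 0.21² + 0.20² + 0.26² = 0.0016 + 0.0841 + 0.0441 + 0.0400 + 0.0676 = 0.2374
Σp_2ᵢ² = 0.37² + 0.19² + 0.40² + 0.02² + 0.02² = 0.1369 + 0.0361 + 0.1600 + 0.0004 + 0.0004 = 0.3338
O = 0.1631 / √(0.2374 × 0.3338) = 0.1631 / 0.28150 = 0.5794

0.58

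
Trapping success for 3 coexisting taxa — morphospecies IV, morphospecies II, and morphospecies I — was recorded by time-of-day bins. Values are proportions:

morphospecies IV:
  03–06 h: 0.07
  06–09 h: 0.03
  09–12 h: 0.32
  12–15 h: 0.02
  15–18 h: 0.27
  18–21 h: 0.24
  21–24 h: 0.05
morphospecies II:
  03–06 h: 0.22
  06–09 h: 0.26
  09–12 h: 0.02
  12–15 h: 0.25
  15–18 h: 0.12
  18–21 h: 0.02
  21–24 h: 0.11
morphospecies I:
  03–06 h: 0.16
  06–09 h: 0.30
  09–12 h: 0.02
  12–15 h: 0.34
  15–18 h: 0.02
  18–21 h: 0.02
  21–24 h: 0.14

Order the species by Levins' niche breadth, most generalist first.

morphospecies II > morphospecies IV > morphospecies I

Σp_IVᵢ² = 0.07² + 0.03² + 0.32² + 0.02² + 0.27² + 0.24² + 0.05² = 0.0049 + 0.0009 + 0.1024 + 0.0004 + 0.0729 + 0.0576 + 0.0025 = 0.2416
B_IV = 1 / 0.2416 = 4.1391
Σp_IIᵢ² = 0.22² + 0.26² + 0.02² + 0.25² + 0.12² + 0.02² + 0.11² = 0.0484 + 0.0676 + 0.0004 + 0.0625 + 0.0144 + 0.0004 + 0.0121 = 0.2058
B_II = 1 / 0.2058 = 4.8591
Σp_Iᵢ² = 0.16² + 0.30² + 0.02² + 0.34² + 0.02² + 0.02² + 0.14² = 0.0256 + 0.0900 + 0.0004 + 0.1156 + 0.0004 + 0.0004 + 0.0196 = 0.2520
B_I = 1 / 0.2520 = 3.9683
Ranking by B (broadest → narrowest): morphospecies II (4.86) > morphospecies IV (4.14) > morphospecies I (3.97)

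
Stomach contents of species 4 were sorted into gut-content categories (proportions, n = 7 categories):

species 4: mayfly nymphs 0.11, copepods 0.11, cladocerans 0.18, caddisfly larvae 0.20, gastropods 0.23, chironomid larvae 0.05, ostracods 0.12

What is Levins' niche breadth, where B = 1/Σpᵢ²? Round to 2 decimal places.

Σpᵢ² = 0.11² + 0.11² + 0.18² + 0.20² + 0.23² + 0.05² + 0.12² = 0.0121 + 0.0121 + 0.0324 + 0.0400 + 0.0529 + 0.0025 + 0.0144 = 0.1664
B = 1 / 0.1664 = 6.0096

6.01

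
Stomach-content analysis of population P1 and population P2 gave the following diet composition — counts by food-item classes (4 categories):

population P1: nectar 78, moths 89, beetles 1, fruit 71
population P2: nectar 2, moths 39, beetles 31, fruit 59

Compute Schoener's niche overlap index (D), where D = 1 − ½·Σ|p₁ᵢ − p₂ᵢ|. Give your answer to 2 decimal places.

Proportions for population P1 (n=239): 78/239=0.3264, 89/239=0.3724, 1/239=0.0042, 71/239=0.2971
Proportions for population P2 (n=131): 2/131=0.0153, 39/131=0.2977, 31/131=0.2366, 59/131=0.4504
Σ|p₁ᵢ − p₂ᵢ| = 0.3111 + 0.0747 + 0.2324 + 0.1533 = 0.7715
D = 1 − ½ × 0.7715 = 1 − 0.38575 = 0.61425

0.61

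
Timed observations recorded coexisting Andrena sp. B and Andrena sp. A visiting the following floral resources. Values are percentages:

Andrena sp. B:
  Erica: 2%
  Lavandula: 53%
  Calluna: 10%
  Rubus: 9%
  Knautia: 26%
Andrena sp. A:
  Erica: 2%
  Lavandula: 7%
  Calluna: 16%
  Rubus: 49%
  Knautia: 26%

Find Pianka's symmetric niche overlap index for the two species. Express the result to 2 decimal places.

0.47

Convert percentages to proportions (divide by 100).
Σ p₁ᵢp₂ᵢ = 0.0004 + 0.0371 + 0.0160 + 0.0441 + 0.0676 = 0.1652
Σp_1ᵢ² = 0.02² + 0.53² + 0.10² + 0.09² + 0.26² = 0.0004 + 0.2809 + 0.0100 + 0.0081 + 0.0676 = 0.3670
Σp_2ᵢ² = 0.02² + 0.07² + 0.16² + 0.49² + 0.26² = 0.0004 + 0.0049 + 0.0256 + 0.2401 + 0.0676 = 0.3386
O = 0.1652 / √(0.3670 × 0.3386) = 0.1652 / 0.35251 = 0.4686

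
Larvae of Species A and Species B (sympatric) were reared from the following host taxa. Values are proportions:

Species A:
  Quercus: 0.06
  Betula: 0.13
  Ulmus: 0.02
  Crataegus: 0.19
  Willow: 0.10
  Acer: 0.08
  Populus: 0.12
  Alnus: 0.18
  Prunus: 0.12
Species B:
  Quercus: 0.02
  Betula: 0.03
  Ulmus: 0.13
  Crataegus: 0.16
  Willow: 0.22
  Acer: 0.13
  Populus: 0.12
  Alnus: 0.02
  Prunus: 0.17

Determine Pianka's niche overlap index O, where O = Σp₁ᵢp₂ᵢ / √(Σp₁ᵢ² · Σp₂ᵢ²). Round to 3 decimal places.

0.759

Σ p₁ᵢp₂ᵢ = 0.0012 + 0.0039 + 0.0026 + 0.0304 + 0.0220 + 0.0104 + 0.0144 + 0.0036 + 0.0204 = 0.1089
Σp_1ᵢ² = 0.06² + 0.13² + 0.02² + 0.19² + 0.10² + 0.08² + 0.12² + 0.18² + 0.12² = 0.0036 + 0.0169 + 0.0004 + 0.0361 + 0.0100 + 0.0064 + 0.0144 + 0.0324 + 0.0144 = 0.1346
Σp_2ᵢ² = 0.02² + 0.03² + 0.13² + 0.16² + 0.22² + 0.13² + 0.12² + 0.02² + 0.17² = 0.0004 + 0.0009 + 0.0169 + 0.0256 + 0.0484 + 0.0169 + 0.0144 + 0.0004 + 0.0289 = 0.1528
O = 0.1089 / √(0.1346 × 0.1528) = 0.1089 / 0.143412 = 0.75935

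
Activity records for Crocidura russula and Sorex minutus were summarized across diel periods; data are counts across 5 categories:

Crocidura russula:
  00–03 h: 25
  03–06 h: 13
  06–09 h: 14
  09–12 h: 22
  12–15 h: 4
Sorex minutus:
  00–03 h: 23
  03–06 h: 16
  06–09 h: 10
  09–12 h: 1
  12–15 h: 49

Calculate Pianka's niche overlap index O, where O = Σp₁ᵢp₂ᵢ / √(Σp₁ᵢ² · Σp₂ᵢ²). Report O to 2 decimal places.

Proportions for Crocidura russula (n=78): 25/78=0.3205, 13/78=0.1667, 14/78=0.1795, 22/78=0.2821, 4/78=0.0513
Proportions for Sorex minutus (n=99): 23/99=0.2323, 16/99=0.1616, 10/99=0.1010, 1/99=0.0101, 49/99=0.4949
Σ p₁ᵢp₂ᵢ = 0.074452 + 0.026939 + 0.018130 + 0.002849 + 0.025388 = 0.147758
Σp_1ᵢ² = 0.3205² + 0.1667² + 0.1795² + 0.2821² + 0.0513² = 0.102720 + 0.027789 + 0.032220 + 0.079580 + 0.002632 = 0.244941
Σp_2ᵢ² = 0.2323² + 0.1616² + 0.1010² + 0.0101² + 0.4949² = 0.053963 + 0.026115 + 0.010201 + 0.000102 + 0.244926 = 0.335307
O = 0.147758 / √(0.244941 × 0.335307) = 0.147758 / 0.2865841 = 0.5156

0.52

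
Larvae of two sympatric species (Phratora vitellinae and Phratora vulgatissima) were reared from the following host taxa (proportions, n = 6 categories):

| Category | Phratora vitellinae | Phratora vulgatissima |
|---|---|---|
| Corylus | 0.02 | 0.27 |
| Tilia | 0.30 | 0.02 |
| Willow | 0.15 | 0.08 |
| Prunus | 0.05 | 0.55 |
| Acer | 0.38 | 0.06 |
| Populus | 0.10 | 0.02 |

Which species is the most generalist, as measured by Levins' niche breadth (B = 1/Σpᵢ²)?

Phratora vitellinae

Σp_viteᵢ² = 0.02² + 0.30² + 0.15² + 0.05² + 0.38² + 0.10² = 0.0004 + 0.0900 + 0.0225 + 0.0025 + 0.1444 + 0.0100 = 0.2698
B_vite = 1 / 0.2698 = 3.7064
Σp_vulgᵢ² = 0.27² + 0.02² + 0.08² + 0.55² + 0.06² + 0.02² = 0.0729 + 0.0004 + 0.0064 + 0.3025 + 0.0036 + 0.0004 = 0.3862
B_vulg = 1 / 0.3862 = 2.5893
Highest B → broadest niche (most generalist): Phratora vitellinae (B = 3.71).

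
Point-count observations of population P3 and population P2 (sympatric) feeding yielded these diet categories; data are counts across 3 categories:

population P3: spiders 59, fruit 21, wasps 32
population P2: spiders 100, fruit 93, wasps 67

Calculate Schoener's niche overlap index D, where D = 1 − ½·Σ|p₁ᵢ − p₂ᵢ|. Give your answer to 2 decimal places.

Proportions for population P3 (n=112): 59/112=0.5268, 21/112=0.1875, 32/112=0.2857
Proportions for population P2 (n=260): 100/260=0.3846, 93/260=0.3577, 67/260=0.2577
Σ|p₁ᵢ − p₂ᵢ| = 0.1422 + 0.1702 + 0.0280 = 0.3404
D = 1 − ½ × 0.3404 = 1 − 0.17020 = 0.82980

0.83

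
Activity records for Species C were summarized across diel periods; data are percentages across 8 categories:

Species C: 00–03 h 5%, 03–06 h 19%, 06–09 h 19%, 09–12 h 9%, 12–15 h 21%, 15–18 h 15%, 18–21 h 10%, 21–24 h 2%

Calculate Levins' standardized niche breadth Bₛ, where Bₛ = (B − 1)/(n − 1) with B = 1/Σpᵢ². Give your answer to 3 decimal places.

Convert percentages to proportions (divide by 100).
Σpᵢ² = 0.05² + 0.19² + 0.19² + 0.09² + 0.21² + 0.15² + 0.10² + 0.02² = 0.0025 + 0.0361 + 0.0361 + 0.0081 + 0.0441 + 0.0225 + 0.0100 + 0.0004 = 0.1598
B = 1 / 0.1598 = 6.25782
Bₛ = (B − 1)/(n − 1) = (6.25782 − 1)/(8 − 1) = 5.25782/7 = 0.75112

0.751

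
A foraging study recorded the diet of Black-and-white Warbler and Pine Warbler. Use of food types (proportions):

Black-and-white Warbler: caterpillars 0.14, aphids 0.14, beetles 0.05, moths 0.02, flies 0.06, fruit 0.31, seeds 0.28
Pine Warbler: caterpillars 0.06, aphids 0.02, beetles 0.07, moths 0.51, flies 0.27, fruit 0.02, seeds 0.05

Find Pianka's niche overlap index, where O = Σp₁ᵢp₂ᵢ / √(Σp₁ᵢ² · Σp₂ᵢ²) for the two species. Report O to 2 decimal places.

Σ p₁ᵢp₂ᵢ = 0.0084 + 0.0028 + 0.0035 + 0.0102 + 0.0162 + 0.0062 + 0.0140 = 0.0613
Σp_1ᵢ² = 0.14² + 0.14² + 0.05² + 0.02² + 0.06² + 0.31² + 0.28² = 0.0196 + 0.0196 + 0.0025 + 0.0004 + 0.0036 + 0.0961 + 0.0784 = 0.2202
Σp_2ᵢ² = 0.06² + 0.02² + 0.07² + 0.51² + 0.27² + 0.02² + 0.05² = 0.0036 + 0.0004 + 0.0049 + 0.2601 + 0.0729 + 0.0004 + 0.0025 = 0.3448
O = 0.0613 / √(0.2202 × 0.3448) = 0.0613 / 0.27554 = 0.2225

0.22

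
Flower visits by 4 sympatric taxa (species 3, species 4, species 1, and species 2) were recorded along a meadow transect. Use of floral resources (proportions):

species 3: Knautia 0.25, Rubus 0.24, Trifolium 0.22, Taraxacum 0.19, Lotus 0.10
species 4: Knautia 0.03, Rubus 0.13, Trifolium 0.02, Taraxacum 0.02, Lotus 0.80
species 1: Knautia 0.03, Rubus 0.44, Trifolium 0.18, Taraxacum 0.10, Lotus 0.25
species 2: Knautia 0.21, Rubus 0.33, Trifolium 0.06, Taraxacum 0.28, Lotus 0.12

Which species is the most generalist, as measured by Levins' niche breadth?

Σp_3ᵢ² = 0.25² + 0.24² + 0.22² + 0.19² + 0.10² = 0.0625 + 0.0576 + 0.0484 + 0.0361 + 0.0100 = 0.2146
B_3 = 1 / 0.2146 = 4.6598
Σp_4ᵢ² = 0.03² + 0.13² + 0.02² + 0.02² + 0.80² = 0.0009 + 0.0169 + 0.0004 + 0.0004 + 0.6400 = 0.6586
B_4 = 1 / 0.6586 = 1.5184
Σp_1ᵢ² = 0.03² + 0.44² + 0.18² + 0.10² + 0.25² = 0.0009 + 0.1936 + 0.0324 + 0.0100 + 0.0625 = 0.2994
B_1 = 1 / 0.2994 = 3.3400
Σp_2ᵢ² = 0.21² + 0.33² + 0.06² + 0.28² + 0.12² = 0.0441 + 0.1089 + 0.0036 + 0.0784 + 0.0144 = 0.2494
B_2 = 1 / 0.2494 = 4.0096
Highest B → broadest niche (most generalist): species 3 (B = 4.66).

species 3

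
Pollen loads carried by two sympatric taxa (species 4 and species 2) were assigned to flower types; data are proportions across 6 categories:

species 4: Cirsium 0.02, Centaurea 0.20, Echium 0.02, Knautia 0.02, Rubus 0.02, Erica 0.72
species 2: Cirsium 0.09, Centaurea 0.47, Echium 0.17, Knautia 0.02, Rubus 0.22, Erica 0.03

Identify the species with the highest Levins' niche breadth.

Σp_4ᵢ² = 0.02² + 0.20² + 0.02² + 0.02² + 0.02² + 0.72² = 0.0004 + 0.0400 + 0.0004 + 0.0004 + 0.0004 + 0.5184 = 0.5600
B_4 = 1 / 0.5600 = 1.7857
Σp_2ᵢ² = 0.09² + 0.47² + 0.17² + 0.02² + 0.22² + 0.03² = 0.0081 + 0.2209 + 0.0289 + 0.0004 + 0.0484 + 0.0009 = 0.3076
B_2 = 1 / 0.3076 = 3.2510
Highest B → broadest niche (most generalist): species 2 (B = 3.25).

species 2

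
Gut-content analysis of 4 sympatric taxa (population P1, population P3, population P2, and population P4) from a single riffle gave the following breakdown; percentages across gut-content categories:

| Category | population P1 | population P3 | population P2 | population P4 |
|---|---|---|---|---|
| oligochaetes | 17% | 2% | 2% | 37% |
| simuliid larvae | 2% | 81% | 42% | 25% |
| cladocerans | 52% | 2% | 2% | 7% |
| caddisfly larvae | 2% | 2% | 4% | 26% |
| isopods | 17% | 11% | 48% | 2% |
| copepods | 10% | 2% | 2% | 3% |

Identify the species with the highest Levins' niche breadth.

population P4

Convert percentages to proportions (divide by 100).
Σp_P1ᵢ² = 0.17² + 0.02² + 0.52² + 0.02² + 0.17² + 0.10² = 0.0289 + 0.0004 + 0.2704 + 0.0004 + 0.0289 + 0.0100 = 0.3390
B_P1 = 1 / 0.3390 = 2.9499
Σp_P3ᵢ² = 0.02² + 0.81² + 0.02² + 0.02² + 0.11² + 0.02² = 0.0004 + 0.6561 + 0.0004 + 0.0004 + 0.0121 + 0.0004 = 0.6698
B_P3 = 1 / 0.6698 = 1.4930
Σp_P2ᵢ² = 0.02² + 0.42² + 0.02² + 0.04² + 0.48² + 0.02² = 0.0004 + 0.1764 + 0.0004 + 0.0016 + 0.2304 + 0.0004 = 0.4096
B_P2 = 1 / 0.4096 = 2.4414
Σp_P4ᵢ² = 0.37² + 0.25² + 0.07² + 0.26² + 0.02² + 0.03² = 0.1369 + 0.0625 + 0.0049 + 0.0676 + 0.0004 + 0.0009 = 0.2732
B_P4 = 1 / 0.2732 = 3.6603
Highest B → broadest niche (most generalist): population P4 (B = 3.66).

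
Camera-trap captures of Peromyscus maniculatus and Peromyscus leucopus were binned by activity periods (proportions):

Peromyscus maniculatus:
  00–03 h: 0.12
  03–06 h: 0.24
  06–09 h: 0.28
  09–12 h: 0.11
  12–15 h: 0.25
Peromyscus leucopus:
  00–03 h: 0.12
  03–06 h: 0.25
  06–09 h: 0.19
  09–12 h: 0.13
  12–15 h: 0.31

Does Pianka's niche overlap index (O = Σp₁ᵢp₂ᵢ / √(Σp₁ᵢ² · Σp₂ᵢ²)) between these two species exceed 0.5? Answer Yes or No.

Yes

Σ p₁ᵢp₂ᵢ = 0.0144 + 0.0600 + 0.0532 + 0.0143 + 0.0775 = 0.2194
Σp_1ᵢ² = 0.12² + 0.24² + 0.28² + 0.11² + 0.25² = 0.0144 + 0.0576 + 0.0784 + 0.0121 + 0.0625 = 0.2250
Σp_2ᵢ² = 0.12² + 0.25² + 0.19² + 0.13² + 0.31² = 0.0144 + 0.0625 + 0.0361 + 0.0169 + 0.0961 = 0.2260
O = 0.2194 / √(0.2250 × 0.2260) = 0.2194 / 0.22550 = 0.9729
O = 0.9729 > 0.5 → Yes.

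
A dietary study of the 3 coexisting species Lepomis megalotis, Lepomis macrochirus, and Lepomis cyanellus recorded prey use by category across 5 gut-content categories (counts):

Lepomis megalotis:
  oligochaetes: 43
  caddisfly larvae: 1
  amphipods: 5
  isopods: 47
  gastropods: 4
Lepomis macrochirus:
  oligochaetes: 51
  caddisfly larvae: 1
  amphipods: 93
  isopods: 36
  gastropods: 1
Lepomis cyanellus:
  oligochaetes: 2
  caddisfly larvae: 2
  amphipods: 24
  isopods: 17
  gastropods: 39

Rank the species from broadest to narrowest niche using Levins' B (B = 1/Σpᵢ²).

Lepomis cyanellus > Lepomis macrochirus > Lepomis megalotis

Proportions for Lepomis megalotis (n=100): 43/100=0.4300, 1/100=0.0100, 5/100=0.0500, 47/100=0.4700, 4/100=0.0400
Proportions for Lepomis macrochirus (n=182): 51/182=0.2802, 1/182=0.0055, 93/182=0.5110, 36/182=0.1978, 1/182=0.0055
Proportions for Lepomis cyanellus (n=84): 2/84=0.0238, 2/84=0.0238, 24/84=0.2857, 17/84=0.2024, 39/84=0.4643
Σp_megaᵢ² = 0.4300² + 0.0100² + 0.0500² + 0.4700² + 0.0400² = 0.184900 + 0.000100 + 0.002500 + 0.220900 + 0.001600 = 0.410000
B_mega = 1 / 0.410000 = 2.4390
Σp_macrᵢ² = 0.2802² + 0.0055² + 0.5110² + 0.1978² + 0.0055² = 0.078512 + 0.000030 + 0.261121 + 0.039125 + 0.000030 = 0.378818
B_macr = 1 / 0.378818 = 2.6398
Σp_cyanᵢ² = 0.0238² + 0.0238² + 0.2857² + 0.2024² + 0.4643² = 0.000566 + 0.000566 + 0.081624 + 0.040966 + 0.215574 = 0.339296
B_cyan = 1 / 0.339296 = 2.9473
Ranking by B (broadest → narrowest): Lepomis cyanellus (2.95) > Lepomis macrochirus (2.64) > Lepomis megalotis (2.44)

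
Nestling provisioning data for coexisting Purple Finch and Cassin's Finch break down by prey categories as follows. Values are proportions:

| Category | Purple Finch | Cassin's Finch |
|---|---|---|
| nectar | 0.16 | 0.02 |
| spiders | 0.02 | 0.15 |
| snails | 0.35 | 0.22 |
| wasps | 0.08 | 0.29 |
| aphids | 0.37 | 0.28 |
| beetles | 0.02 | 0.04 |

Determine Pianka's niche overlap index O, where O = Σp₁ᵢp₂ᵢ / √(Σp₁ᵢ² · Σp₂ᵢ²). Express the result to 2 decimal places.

Σ p₁ᵢp₂ᵢ = 0.0032 + 0.0030 + 0.0770 + 0.0232 + 0.1036 + 0.0008 = 0.2108
Σp_1ᵢ² = 0.16² + 0.02² + 0.35² + 0.08² + 0.37² + 0.02² = 0.0256 + 0.0004 + 0.1225 + 0.0064 + 0.1369 + 0.0004 = 0.2922
Σp_2ᵢ² = 0.02² + 0.15² + 0.22² + 0.29² + 0.28² + 0.04² = 0.0004 + 0.0225 + 0.0484 + 0.0841 + 0.0784 + 0.0016 = 0.2354
O = 0.2108 / √(0.2922 × 0.2354) = 0.2108 / 0.26227 = 0.8038

0.80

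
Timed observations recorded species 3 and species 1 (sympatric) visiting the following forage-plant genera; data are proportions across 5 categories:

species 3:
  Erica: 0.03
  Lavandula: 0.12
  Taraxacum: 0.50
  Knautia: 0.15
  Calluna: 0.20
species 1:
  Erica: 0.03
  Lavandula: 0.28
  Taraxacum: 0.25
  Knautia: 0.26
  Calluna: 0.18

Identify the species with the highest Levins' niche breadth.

Σp_3ᵢ² = 0.03² + 0.12² + 0.50² + 0.15² + 0.20² = 0.0009 + 0.0144 + 0.2500 + 0.0225 + 0.0400 = 0.3278
B_3 = 1 / 0.3278 = 3.0506
Σp_1ᵢ² = 0.03² + 0.28² + 0.25² + 0.26² + 0.18² = 0.0009 + 0.0784 + 0.0625 + 0.0676 + 0.0324 = 0.2418
B_1 = 1 / 0.2418 = 4.1356
Highest B → broadest niche (most generalist): species 1 (B = 4.14).

species 1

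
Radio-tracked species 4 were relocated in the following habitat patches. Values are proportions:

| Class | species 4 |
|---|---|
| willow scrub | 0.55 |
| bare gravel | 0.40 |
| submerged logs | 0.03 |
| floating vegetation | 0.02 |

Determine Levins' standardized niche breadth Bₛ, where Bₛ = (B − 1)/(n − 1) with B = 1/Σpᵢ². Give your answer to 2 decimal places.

0.39

Σpᵢ² = 0.55² + 0.40² + 0.03² + 0.02² = 0.3025 + 0.1600 + 0.0009 + 0.0004 = 0.4638
B = 1 / 0.4638 = 2.1561
Bₛ = (B − 1)/(n − 1) = (2.1561 − 1)/(4 − 1) = 1.1561/3 = 0.3854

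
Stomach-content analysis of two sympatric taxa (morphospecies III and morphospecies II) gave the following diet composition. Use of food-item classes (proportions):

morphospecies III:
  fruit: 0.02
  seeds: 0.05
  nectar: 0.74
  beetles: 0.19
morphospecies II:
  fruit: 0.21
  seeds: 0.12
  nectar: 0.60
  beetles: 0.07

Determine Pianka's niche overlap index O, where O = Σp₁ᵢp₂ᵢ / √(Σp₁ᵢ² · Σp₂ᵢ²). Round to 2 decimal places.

0.94

Σ p₁ᵢp₂ᵢ = 0.0042 + 0.0060 + 0.4440 + 0.0133 = 0.4675
Σp_1ᵢ² = 0.02² + 0.05² + 0.74² + 0.19² = 0.0004 + 0.0025 + 0.5476 + 0.0361 = 0.5866
Σp_2ᵢ² = 0.21² + 0.12² + 0.60² + 0.07² = 0.0441 + 0.0144 + 0.3600 + 0.0049 = 0.4234
O = 0.4675 / √(0.5866 × 0.4234) = 0.4675 / 0.49836 = 0.9381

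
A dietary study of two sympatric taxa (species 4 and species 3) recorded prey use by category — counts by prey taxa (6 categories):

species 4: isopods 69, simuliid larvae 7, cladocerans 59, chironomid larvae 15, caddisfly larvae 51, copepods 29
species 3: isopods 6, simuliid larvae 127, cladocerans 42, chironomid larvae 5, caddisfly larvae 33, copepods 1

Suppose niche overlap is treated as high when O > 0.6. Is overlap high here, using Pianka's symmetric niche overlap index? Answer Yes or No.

No

Proportions for species 4 (n=230): 69/230=0.3000, 7/230=0.0304, 59/230=0.2565, 15/230=0.0652, 51/230=0.2217, 29/230=0.1261
Proportions for species 3 (n=214): 6/214=0.0280, 127/214=0.5935, 42/214=0.1963, 5/214=0.0234, 33/214=0.1542, 1/214=0.0047
Σ p₁ᵢp₂ᵢ = 0.008400 + 0.018042 + 0.050351 + 0.001526 + 0.034186 + 0.000593 = 0.113098
Σp_1ᵢ² = 0.3000² + 0.0304² + 0.2565² + 0.0652² + 0.2217² + 0.1261² = 0.090000 + 0.000924 + 0.065792 + 0.004251 + 0.049151 + 0.015901 = 0.226019
Σp_2ᵢ² = 0.0280² + 0.5935² + 0.1963² + 0.0234² + 0.1542² + 0.0047² = 0.000784 + 0.352242 + 0.038534 + 0.000548 + 0.023778 + 0.000022 = 0.415908
O = 0.113098 / √(0.226019 × 0.415908) = 0.113098 / 0.3065993 = 0.3689
O = 0.3689 < 0.6 → No.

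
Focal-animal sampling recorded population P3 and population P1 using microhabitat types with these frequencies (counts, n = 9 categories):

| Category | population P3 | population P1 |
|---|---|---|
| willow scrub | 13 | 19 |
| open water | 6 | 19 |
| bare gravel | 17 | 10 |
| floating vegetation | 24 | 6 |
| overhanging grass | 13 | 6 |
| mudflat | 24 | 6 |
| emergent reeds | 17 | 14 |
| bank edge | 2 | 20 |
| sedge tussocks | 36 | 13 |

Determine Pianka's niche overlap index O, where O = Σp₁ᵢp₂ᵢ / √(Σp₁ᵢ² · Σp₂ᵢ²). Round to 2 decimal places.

0.68

Proportions for population P3 (n=152): 13/152=0.0855, 6/152=0.0395, 17/152=0.1118, 24/152=0.1579, 13/152=0.0855, 24/152=0.1579, 17/152=0.1118, 2/152=0.0132, 36/152=0.2368
Proportions for population P1 (n=113): 19/113=0.1681, 19/113=0.1681, 10/113=0.0885, 6/113=0.0531, 6/113=0.0531, 6/113=0.0531, 14/113=0.1239, 20/113=0.1770, 13/113=0.1150
Σ p₁ᵢp₂ᵢ = 0.014373 + 0.006640 + 0.009894 + 0.008384 + 0.004540 + 0.008384 + 0.013852 + 0.002336 + 0.027232 = 0.095635
Σp_1ᵢ² = 0.0855² + 0.0395² + 0.1118² + 0.1579² + 0.0855² + 0.1579² + 0.1118² + 0.0132² + 0.2368² = 0.007310 + 0.001560 + 0.012499 + 0.024932 + 0.007310 + 0.024932 + 0.012499 + 0.000174 + 0.056074 = 0.147290
Σp_2ᵢ² = 0.1681² + 0.1681² + 0.0885² + 0.0531² + 0.0531² + 0.0531² + 0.1239² + 0.1770² + 0.1150² = 0.028258 + 0.028258 + 0.007832 + 0.002820 + 0.002820 + 0.002820 + 0.015351 + 0.031329 + 0.013225 = 0.132713
O = 0.095635 / √(0.147290 × 0.132713) = 0.095635 / 0.1398117 = 0.6840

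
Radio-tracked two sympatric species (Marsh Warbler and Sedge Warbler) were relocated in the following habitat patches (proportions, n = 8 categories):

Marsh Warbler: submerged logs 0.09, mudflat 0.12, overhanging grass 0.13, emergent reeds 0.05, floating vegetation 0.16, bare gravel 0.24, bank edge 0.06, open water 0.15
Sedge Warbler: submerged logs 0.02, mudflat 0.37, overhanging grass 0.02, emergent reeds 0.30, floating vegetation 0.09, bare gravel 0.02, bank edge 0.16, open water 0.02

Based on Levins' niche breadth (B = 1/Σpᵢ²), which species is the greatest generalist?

Marsh Warbler

Σp_Marsᵢ² = 0.09² + 0.12² + 0.13² + 0.05² + 0.16² + 0.24² + 0.06² + 0.15² = 0.0081 + 0.0144 + 0.0169 + 0.0025 + 0.0256 + 0.0576 + 0.0036 + 0.0225 = 0.1512
B_Mars = 1 / 0.1512 = 6.6138
Σp_Sedgᵢ² = 0.02² + 0.37² + 0.02² + 0.30² + 0.09² + 0.02² + 0.16² + 0.02² = 0.0004 + 0.1369 + 0.0004 + 0.0900 + 0.0081 + 0.0004 + 0.0256 + 0.0004 = 0.2622
B_Sedg = 1 / 0.2622 = 3.8139
Highest B → broadest niche (most generalist): Marsh Warbler (B = 6.61).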